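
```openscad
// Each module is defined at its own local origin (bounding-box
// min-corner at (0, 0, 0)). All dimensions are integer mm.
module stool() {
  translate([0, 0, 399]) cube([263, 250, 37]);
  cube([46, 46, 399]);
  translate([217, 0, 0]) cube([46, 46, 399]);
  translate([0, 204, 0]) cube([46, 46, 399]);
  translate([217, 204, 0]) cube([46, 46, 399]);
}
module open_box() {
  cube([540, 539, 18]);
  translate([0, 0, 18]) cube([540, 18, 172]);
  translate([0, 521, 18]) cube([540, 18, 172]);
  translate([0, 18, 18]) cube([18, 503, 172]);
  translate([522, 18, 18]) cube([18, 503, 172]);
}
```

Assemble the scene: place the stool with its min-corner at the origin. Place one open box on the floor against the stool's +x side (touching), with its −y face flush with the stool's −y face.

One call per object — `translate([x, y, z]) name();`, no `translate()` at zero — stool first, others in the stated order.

stool();
translate([263, 0, 0]) open_box();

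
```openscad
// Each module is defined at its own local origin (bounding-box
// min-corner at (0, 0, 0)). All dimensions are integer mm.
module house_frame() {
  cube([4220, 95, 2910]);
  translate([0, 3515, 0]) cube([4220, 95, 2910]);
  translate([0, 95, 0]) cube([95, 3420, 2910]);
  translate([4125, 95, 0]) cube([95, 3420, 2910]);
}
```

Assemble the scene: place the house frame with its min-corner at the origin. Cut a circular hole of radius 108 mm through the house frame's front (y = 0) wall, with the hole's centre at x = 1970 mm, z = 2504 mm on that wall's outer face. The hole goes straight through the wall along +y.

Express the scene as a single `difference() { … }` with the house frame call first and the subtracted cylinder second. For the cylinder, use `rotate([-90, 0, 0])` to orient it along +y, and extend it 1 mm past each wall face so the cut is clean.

difference() {
  house_frame();
  translate([1970, -1, 2504]) rotate([-90, 0, 0]) cylinder(h = 97, r = 108);
}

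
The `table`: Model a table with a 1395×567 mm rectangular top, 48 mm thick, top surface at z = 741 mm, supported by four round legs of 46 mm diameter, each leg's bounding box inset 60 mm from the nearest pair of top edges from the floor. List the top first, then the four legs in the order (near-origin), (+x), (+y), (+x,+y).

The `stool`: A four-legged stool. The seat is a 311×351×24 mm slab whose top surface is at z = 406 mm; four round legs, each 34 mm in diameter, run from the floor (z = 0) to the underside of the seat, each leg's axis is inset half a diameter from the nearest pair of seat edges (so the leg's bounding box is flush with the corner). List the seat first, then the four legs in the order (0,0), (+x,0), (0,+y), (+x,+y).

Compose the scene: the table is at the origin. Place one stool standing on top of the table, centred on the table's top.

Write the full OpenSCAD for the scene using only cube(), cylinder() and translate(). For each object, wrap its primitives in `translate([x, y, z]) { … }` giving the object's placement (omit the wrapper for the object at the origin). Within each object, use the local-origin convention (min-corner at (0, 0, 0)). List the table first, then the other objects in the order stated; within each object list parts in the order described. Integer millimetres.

translate([0, 0, 693]) cube([1395, 567, 48]);
translate([83, 83, 0]) cylinder(h = 693, r = 23);
translate([1312, 83, 0]) cylinder(h = 693, r = 23);
translate([83, 484, 0]) cylinder(h = 693, r = 23);
translate([1312, 484, 0]) cylinder(h = 693, r = 23);
translate([542, 108, 741]) {
  translate([0, 0, 382]) cube([311, 351, 24]);
  translate([17, 17, 0]) cylinder(h = 382, r = 17);
  translate([294, 17, 0]) cylinder(h = 382, r = 17);
  translate([17, 334, 0]) cylinder(h = 382, r = 17);
  translate([294, 334, 0]) cylinder(h = 382, r = 17);
}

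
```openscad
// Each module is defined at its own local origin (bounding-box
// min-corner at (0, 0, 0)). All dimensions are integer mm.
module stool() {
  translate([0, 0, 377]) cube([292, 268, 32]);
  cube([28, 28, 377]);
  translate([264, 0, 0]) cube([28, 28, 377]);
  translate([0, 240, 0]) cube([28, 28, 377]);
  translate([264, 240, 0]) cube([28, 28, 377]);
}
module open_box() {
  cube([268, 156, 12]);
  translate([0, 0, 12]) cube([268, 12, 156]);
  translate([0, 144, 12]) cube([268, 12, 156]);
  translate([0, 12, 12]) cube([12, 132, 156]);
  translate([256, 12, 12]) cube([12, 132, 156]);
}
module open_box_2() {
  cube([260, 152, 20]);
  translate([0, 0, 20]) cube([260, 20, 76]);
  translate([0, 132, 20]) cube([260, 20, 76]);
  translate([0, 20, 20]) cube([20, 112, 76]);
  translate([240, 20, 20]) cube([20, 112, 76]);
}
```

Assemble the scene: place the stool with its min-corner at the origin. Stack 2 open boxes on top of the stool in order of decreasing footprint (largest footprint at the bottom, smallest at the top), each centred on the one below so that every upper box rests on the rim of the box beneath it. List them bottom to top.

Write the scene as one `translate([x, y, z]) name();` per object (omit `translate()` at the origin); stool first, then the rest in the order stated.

stool();
translate([12, 56, 409]) open_box();
translate([16, 58, 577]) open_box_2();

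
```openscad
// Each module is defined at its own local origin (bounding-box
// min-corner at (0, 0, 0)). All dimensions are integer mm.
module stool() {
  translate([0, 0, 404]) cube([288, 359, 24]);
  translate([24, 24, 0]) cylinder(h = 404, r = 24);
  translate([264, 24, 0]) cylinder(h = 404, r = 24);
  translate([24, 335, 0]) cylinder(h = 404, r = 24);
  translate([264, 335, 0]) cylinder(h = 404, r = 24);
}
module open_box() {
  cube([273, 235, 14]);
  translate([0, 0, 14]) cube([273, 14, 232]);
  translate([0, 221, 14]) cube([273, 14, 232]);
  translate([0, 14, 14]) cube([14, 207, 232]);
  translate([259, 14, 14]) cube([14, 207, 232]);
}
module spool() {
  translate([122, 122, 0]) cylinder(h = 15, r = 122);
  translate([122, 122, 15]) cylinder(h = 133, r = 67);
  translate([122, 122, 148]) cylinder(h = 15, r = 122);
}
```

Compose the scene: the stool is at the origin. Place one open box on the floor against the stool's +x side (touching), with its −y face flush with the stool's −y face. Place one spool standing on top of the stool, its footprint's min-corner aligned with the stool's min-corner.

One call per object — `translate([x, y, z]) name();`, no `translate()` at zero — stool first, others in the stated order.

stool();
translate([288, 0, 0]) open_box();
translate([0, 0, 428]) spool();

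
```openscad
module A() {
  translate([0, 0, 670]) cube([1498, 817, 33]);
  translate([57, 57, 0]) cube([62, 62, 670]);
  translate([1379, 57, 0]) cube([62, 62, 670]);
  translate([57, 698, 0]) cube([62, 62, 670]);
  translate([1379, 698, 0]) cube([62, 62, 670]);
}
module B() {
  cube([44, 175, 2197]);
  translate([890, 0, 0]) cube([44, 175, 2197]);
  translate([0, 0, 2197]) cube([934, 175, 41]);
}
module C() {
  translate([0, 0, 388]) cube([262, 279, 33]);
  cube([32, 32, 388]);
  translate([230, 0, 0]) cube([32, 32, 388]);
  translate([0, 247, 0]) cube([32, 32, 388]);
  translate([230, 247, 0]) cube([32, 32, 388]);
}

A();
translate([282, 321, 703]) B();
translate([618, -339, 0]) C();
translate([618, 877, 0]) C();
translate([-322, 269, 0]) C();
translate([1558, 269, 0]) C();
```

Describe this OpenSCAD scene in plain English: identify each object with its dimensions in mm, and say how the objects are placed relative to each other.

A is a table with a 1498×817 mm rectangular top, 33 mm thick, top surface at z = 703 mm, supported by four 62×62 mm square legs, each inset 57 mm from the nearest pair of top edges, running from the floor.

B is a rectangular door frame: two vertical jambs of 44×175 mm section, 2197 mm tall, with a clear opening 846 mm wide between their inner faces. A header 41 mm tall and 175 mm deep lies on top of the jambs and spans the full outside width.

C is a four-legged stool. The seat is 262×279 mm, 33 mm thick, top at z = 421 mm. It stands on four square legs, each 32×32 mm in cross-section, from z = 0 to the seat underside, each flush with a corner of the seat.

The door frame is on top of the table, centred. Four stools sit around the table at the −y, +y, −x, +x sides.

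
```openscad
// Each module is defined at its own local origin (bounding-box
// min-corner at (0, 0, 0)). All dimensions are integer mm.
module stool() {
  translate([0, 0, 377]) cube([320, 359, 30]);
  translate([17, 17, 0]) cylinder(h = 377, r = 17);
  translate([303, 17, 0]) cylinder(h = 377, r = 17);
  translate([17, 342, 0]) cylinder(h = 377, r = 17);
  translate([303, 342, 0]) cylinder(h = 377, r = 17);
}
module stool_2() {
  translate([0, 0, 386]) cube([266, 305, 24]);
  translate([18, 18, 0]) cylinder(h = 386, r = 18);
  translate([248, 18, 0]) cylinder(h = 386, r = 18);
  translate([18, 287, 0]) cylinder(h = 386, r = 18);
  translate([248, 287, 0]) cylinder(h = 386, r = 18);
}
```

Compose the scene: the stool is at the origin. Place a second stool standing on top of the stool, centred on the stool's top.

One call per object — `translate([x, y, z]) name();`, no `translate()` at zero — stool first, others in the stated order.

stool();
translate([27, 27, 407]) stool_2();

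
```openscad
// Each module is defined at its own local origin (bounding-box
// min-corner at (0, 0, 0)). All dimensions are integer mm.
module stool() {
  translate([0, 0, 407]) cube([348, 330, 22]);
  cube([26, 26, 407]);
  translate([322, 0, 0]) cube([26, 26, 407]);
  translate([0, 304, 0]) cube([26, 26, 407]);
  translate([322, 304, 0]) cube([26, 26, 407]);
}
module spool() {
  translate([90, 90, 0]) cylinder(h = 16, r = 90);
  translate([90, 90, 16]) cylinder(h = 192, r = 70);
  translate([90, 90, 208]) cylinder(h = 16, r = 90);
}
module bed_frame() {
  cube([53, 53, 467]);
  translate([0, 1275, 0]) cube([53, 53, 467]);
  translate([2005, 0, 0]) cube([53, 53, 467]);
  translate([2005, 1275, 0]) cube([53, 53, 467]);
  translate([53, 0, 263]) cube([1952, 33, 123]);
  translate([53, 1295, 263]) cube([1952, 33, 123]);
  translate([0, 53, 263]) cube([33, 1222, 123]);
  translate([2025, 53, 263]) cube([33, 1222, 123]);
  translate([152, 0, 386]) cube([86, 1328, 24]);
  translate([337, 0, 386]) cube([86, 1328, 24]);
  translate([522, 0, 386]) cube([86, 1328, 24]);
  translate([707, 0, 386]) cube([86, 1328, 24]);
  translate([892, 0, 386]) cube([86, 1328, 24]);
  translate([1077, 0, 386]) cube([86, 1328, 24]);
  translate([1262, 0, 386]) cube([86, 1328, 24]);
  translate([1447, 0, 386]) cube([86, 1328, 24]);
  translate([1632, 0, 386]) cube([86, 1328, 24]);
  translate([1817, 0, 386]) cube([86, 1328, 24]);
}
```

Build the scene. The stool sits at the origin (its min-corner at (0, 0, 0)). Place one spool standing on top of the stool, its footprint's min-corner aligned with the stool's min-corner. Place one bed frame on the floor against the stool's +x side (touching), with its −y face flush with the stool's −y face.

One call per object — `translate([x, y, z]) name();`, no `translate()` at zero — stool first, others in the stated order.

stool();
translate([0, 0, 429]) spool();
translate([348, 0, 0]) bed_frame();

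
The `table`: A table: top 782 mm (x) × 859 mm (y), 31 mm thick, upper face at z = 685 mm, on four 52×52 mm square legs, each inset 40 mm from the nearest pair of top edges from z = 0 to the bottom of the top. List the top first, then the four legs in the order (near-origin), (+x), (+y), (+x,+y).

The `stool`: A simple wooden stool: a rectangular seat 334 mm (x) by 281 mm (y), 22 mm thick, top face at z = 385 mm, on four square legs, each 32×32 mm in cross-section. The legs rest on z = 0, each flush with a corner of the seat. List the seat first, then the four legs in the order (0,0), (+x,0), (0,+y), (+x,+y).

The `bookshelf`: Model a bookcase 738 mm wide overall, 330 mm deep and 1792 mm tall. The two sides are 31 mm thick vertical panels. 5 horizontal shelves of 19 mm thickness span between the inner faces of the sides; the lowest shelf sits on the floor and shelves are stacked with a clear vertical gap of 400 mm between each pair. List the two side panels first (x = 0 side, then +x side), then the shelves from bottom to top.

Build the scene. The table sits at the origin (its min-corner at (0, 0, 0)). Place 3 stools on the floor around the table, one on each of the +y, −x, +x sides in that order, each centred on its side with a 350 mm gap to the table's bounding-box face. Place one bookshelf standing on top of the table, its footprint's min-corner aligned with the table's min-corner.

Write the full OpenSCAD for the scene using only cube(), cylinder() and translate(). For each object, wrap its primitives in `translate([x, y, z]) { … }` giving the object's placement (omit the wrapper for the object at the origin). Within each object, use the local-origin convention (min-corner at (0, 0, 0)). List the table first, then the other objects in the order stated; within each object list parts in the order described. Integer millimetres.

translate([0, 0, 654]) cube([782, 859, 31]);
translate([40, 40, 0]) cube([52, 52, 654]);
translate([690, 40, 0]) cube([52, 52, 654]);
translate([40, 767, 0]) cube([52, 52, 654]);
translate([690, 767, 0]) cube([52, 52, 654]);
translate([224, 1209, 0]) {
  translate([0, 0, 363]) cube([334, 281, 22]);
  cube([32, 32, 363]);
  translate([302, 0, 0]) cube([32, 32, 363]);
  translate([0, 249, 0]) cube([32, 32, 363]);
  translate([302, 249, 0]) cube([32, 32, 363]);
}
translate([-684, 289, 0]) {
  translate([0, 0, 363]) cube([334, 281, 22]);
  cube([32, 32, 363]);
  translate([302, 0, 0]) cube([32, 32, 363]);
  translate([0, 249, 0]) cube([32, 32, 363]);
  translate([302, 249, 0]) cube([32, 32, 363]);
}
translate([1132, 289, 0]) {
  translate([0, 0, 363]) cube([334, 281, 22]);
  cube([32, 32, 363]);
  translate([302, 0, 0]) cube([32, 32, 363]);
  translate([0, 249, 0]) cube([32, 32, 363]);
  translate([302, 249, 0]) cube([32, 32, 363]);
}
translate([0, 0, 685]) {
  cube([31, 330, 1792]);
  translate([707, 0, 0]) cube([31, 330, 1792]);
  translate([31, 0, 0]) cube([676, 330, 19]);
  translate([31, 0, 419]) cube([676, 330, 19]);
  translate([31, 0, 838]) cube([676, 330, 19]);
  translate([31, 0, 1257]) cube([676, 330, 19]);
  translate([31, 0, 1676]) cube([676, 330, 19]);
}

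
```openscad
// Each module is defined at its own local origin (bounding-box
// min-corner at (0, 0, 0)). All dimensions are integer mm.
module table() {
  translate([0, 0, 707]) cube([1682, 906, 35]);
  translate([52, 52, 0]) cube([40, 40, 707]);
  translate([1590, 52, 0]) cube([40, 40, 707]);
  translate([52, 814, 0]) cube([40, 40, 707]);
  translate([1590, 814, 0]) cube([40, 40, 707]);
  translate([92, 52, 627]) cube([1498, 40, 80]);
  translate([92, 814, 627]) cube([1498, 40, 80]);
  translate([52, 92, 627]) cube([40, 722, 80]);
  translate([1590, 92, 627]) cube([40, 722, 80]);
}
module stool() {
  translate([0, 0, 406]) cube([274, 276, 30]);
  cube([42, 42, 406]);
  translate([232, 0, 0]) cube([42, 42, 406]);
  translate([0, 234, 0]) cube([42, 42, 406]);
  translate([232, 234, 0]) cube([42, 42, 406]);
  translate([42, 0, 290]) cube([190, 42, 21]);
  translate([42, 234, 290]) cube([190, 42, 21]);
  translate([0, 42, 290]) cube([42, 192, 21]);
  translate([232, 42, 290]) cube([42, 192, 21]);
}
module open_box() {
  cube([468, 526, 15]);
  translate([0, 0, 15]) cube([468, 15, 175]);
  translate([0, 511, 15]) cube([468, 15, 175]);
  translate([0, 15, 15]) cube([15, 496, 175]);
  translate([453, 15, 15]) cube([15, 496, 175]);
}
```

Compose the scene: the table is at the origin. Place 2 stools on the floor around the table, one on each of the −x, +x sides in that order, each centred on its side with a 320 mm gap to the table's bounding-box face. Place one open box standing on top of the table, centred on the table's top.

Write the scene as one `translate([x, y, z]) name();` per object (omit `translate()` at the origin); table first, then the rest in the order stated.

table();
translate([-594, 315, 0]) stool();
translate([2002, 315, 0]) stool();
translate([607, 190, 742]) open_box();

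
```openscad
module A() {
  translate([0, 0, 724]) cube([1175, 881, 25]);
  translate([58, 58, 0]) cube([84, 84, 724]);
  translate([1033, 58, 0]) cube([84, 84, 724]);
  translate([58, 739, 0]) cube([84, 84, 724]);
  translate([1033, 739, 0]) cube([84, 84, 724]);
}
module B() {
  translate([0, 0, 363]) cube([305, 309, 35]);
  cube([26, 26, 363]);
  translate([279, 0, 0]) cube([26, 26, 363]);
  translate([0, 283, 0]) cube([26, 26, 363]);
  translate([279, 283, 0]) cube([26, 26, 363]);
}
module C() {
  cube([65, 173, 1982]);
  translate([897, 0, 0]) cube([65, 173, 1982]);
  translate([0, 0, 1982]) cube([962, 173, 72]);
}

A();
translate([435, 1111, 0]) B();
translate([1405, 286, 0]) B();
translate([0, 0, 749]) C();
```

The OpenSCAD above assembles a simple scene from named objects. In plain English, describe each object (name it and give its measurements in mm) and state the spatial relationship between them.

A is a table: top 1175 mm (x) × 881 mm (y), 25 mm thick, upper face at z = 749 mm, on four 84×84 mm square legs, each inset 58 mm from the nearest pair of top edges, running from z = 0 to the bottom of the top.

B is a four-legged stool. The seat is 305×309 mm, 35 mm thick, top at z = 398 mm. It stands on four square legs, each 26×26 mm in cross-section, from z = 0 to the seat underside, each flush with a corner of the seat.

C is a rectangular door frame: two vertical jambs of 65×173 mm section, 1982 mm tall, with a clear opening 832 mm wide between their inner faces. A header 72 mm tall and 173 mm deep lies on top of the jambs and spans the full outside width.

Two stools sit around the table at the +y, +x sides. The door frame is on top of the table.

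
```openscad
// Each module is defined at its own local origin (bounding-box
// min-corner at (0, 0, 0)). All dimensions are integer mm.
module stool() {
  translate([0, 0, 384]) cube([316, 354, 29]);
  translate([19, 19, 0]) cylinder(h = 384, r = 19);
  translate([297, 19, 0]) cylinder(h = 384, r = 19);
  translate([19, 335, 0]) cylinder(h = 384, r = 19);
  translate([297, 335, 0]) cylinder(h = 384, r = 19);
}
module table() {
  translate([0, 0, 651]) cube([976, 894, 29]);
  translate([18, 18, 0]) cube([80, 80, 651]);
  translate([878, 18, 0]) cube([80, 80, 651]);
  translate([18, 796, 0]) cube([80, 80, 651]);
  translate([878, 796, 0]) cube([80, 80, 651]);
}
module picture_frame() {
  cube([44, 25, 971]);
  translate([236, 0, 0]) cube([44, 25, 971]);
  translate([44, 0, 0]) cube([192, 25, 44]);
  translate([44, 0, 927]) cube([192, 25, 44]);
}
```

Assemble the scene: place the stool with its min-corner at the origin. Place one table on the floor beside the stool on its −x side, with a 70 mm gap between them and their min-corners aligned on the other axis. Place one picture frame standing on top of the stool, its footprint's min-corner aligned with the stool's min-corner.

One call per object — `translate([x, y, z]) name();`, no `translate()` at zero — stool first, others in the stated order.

stool();
translate([-1046, 0, 0]) table();
translate([0, 0, 413]) picture_frame();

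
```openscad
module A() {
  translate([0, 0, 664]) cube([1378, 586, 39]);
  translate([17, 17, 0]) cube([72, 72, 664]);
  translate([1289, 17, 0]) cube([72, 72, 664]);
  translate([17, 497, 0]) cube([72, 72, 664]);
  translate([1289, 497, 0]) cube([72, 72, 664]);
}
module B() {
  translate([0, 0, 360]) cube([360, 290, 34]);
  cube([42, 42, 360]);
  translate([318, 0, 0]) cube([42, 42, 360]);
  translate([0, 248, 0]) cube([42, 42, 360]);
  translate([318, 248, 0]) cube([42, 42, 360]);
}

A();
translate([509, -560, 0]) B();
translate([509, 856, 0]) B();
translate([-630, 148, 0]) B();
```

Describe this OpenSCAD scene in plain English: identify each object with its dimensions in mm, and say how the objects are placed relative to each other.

A is a rectangular dining table. The top is 1378×586×39 mm with its upper surface at z = 703 mm. It stands on four 72×72 mm square legs, each inset 17 mm from the nearest pair of top edges, running from the floor to the underside of the top.

B is a simple wooden stool: a rectangular seat 360 mm (x) by 290 mm (y), 34 mm thick, top face at z = 394 mm, on four square legs, each 42×42 mm in cross-section. The legs rest on z = 0, each flush with a corner of the seat.

Three stools sit around the table at the −y, +y, −x sides.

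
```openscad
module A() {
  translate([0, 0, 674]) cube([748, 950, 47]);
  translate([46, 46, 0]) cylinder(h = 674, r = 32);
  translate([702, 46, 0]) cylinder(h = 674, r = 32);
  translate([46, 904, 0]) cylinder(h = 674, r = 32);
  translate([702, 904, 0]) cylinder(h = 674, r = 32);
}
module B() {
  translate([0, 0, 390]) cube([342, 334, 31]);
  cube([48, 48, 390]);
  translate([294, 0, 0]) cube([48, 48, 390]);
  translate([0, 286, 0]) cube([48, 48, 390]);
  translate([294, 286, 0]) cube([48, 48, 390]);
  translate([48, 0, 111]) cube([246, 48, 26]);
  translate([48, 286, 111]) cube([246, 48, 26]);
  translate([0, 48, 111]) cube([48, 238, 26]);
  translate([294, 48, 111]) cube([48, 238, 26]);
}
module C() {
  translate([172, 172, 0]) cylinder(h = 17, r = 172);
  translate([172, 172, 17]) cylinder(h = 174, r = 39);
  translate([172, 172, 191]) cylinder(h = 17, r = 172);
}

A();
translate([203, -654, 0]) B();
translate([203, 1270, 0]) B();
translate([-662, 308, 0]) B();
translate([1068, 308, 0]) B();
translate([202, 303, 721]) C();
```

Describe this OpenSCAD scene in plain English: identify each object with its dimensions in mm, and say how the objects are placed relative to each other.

A is a rectangular dining table. The top is 748×950×47 mm with its upper surface at z = 721 mm. It stands on four round legs of 64 mm diameter, each leg's bounding box inset 14 mm from the nearest pair of top edges, running from the floor to the underside of the top.

B is a four-legged stool. The seat is a 342×334×31 mm slab whose top surface is at z = 421 mm; four square legs, each 48×48 mm in cross-section, run from the floor (z = 0) to the underside of the seat, each flush with a corner of the seat. Four stretchers, 48 mm wide and 26 mm tall, connect adjacent legs with their undersides at z = 111 mm, each running between the inner faces of the legs it joins and aligned with the legs' outer faces on the other axis.

C is a spool: two coaxial disc flanges of radius 172 mm and thickness 17 mm, joined by a core cylinder of radius 39 mm and height 174 mm. The lower flange rests on z = 0 and the three cylinders share a vertical axis.

Four stools sit around the table at the −y, +y, −x, +x sides. The spool is on top of the table, centred.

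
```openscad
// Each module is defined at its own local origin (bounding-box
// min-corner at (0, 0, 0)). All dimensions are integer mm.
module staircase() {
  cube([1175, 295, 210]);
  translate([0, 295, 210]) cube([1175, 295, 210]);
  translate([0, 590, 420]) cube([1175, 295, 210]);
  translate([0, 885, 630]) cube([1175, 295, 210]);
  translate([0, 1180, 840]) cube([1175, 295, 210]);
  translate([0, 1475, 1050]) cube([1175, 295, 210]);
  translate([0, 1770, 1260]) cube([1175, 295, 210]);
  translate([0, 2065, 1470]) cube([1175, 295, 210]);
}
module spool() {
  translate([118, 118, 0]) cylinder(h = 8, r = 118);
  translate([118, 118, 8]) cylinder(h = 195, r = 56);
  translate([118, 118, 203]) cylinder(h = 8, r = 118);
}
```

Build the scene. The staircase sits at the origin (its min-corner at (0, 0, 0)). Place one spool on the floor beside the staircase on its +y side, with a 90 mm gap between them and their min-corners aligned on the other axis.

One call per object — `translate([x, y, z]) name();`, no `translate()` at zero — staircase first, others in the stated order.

staircase();
translate([0, 2450, 0]) spool();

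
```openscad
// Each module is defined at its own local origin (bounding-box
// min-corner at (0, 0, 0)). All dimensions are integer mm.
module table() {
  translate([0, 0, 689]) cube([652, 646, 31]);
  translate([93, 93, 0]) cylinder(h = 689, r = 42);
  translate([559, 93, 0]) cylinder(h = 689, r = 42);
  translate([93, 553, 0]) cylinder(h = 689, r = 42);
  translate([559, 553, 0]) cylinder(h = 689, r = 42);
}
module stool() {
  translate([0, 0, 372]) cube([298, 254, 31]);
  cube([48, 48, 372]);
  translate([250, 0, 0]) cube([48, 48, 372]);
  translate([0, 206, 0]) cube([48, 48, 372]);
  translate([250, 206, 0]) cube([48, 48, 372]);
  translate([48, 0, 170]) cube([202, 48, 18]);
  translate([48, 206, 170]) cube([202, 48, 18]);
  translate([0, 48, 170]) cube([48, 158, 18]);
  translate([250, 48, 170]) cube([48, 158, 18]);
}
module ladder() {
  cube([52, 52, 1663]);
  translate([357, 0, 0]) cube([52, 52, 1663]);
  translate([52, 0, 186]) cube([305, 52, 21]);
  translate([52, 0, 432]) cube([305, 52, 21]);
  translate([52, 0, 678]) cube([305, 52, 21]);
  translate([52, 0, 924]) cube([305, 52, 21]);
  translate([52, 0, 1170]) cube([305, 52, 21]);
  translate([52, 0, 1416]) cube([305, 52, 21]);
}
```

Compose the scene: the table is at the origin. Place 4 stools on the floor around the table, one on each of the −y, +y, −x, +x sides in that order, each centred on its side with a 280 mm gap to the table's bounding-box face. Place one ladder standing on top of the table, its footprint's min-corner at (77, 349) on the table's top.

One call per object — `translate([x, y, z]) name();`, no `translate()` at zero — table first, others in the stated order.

table();
translate([177, -534, 0]) stool();
translate([177, 926, 0]) stool();
translate([-578, 196, 0]) stool();
translate([932, 196, 0]) stool();
translate([77, 349, 720]) ladder();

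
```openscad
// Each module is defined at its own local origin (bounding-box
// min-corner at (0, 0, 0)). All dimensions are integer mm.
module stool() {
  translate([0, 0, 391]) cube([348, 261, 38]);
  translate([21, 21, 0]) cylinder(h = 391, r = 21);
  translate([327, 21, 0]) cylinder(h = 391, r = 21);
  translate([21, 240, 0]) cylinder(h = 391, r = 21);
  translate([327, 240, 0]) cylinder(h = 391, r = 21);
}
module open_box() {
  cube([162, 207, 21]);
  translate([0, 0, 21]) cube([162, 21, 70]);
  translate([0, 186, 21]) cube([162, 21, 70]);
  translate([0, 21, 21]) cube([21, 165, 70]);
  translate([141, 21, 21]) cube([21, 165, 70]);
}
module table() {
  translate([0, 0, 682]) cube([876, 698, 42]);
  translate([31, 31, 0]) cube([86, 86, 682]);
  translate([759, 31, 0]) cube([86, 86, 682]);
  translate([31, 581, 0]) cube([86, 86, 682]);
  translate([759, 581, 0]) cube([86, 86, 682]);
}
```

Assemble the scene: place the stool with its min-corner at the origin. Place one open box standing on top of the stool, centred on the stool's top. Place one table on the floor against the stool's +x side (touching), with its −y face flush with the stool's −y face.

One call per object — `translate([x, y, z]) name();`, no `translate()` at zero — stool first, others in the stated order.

stool();
translate([93, 27, 429]) open_box();
translate([348, 0, 0]) table();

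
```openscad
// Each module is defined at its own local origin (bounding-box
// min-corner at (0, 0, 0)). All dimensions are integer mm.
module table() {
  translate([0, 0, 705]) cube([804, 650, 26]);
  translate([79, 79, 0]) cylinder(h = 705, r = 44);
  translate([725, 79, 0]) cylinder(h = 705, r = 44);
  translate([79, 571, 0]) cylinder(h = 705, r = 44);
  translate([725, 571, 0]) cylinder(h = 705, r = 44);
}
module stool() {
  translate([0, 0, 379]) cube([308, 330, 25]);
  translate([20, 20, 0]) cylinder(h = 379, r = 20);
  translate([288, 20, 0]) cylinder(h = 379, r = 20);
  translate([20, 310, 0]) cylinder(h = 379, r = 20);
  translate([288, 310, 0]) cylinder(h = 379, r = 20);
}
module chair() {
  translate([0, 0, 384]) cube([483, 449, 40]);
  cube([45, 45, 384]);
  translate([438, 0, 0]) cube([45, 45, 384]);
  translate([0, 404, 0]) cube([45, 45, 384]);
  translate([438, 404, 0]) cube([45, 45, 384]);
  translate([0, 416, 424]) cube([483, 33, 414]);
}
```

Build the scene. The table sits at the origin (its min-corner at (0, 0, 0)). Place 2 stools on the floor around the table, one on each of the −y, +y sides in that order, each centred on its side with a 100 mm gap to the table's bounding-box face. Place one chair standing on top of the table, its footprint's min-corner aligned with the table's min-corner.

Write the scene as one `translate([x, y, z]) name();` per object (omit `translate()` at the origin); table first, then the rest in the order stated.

table();
translate([248, -430, 0]) stool();
translate([248, 750, 0]) stool();
translate([0, 0, 731]) chair();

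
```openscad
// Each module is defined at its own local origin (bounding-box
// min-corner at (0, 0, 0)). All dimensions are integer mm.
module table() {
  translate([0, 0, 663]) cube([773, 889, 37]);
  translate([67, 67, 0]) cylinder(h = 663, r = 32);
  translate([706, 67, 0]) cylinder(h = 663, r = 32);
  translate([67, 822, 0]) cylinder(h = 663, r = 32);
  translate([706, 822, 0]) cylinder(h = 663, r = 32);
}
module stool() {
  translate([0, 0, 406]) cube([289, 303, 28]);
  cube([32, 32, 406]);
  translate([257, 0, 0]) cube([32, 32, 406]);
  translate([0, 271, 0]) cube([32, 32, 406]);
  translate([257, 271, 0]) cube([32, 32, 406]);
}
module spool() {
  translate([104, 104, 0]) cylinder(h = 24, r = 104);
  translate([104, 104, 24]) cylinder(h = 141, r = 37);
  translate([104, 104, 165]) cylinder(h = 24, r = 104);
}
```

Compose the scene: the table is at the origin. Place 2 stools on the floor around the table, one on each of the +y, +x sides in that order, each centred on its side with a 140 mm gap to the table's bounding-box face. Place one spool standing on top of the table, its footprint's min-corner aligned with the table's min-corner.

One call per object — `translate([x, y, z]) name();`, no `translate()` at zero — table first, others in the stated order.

table();
translate([242, 1029, 0]) stool();
translate([913, 293, 0]) stool();
translate([0, 0, 700]) spool();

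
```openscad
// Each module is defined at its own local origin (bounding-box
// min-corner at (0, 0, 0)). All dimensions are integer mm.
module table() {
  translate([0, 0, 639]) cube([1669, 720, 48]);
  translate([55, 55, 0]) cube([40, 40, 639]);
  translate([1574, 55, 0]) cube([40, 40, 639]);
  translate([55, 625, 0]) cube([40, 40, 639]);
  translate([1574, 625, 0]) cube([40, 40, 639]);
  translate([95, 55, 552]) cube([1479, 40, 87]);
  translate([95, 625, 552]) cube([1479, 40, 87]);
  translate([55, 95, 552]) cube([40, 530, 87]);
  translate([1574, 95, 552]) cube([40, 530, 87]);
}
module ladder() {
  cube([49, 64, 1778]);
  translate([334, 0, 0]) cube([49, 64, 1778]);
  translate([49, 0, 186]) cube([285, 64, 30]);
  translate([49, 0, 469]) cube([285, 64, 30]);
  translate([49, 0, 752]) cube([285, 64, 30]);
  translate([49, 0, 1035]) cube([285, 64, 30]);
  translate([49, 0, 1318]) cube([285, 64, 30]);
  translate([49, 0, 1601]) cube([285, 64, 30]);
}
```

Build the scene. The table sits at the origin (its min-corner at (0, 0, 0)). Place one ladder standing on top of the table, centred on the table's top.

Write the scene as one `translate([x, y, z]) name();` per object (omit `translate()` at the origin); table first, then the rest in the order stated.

table();
translate([643, 328, 687]) ladder();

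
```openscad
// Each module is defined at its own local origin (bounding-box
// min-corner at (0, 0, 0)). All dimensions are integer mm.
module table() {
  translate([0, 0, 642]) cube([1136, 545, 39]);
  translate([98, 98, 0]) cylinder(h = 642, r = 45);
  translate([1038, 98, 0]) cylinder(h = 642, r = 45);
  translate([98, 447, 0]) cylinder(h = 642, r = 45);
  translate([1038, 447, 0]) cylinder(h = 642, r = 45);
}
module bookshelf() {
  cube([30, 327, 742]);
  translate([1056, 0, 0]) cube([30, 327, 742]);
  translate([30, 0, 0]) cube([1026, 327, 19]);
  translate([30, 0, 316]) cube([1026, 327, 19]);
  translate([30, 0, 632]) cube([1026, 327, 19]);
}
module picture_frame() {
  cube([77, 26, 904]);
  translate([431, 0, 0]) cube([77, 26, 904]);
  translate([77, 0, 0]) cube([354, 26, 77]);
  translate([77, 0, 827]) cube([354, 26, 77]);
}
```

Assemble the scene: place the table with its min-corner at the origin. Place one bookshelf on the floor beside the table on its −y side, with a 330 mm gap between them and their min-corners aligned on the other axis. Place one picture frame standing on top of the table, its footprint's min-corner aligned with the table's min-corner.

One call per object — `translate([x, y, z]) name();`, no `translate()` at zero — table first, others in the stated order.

table();
translate([0, -657, 0]) bookshelf();
translate([0, 0, 681]) picture_frame();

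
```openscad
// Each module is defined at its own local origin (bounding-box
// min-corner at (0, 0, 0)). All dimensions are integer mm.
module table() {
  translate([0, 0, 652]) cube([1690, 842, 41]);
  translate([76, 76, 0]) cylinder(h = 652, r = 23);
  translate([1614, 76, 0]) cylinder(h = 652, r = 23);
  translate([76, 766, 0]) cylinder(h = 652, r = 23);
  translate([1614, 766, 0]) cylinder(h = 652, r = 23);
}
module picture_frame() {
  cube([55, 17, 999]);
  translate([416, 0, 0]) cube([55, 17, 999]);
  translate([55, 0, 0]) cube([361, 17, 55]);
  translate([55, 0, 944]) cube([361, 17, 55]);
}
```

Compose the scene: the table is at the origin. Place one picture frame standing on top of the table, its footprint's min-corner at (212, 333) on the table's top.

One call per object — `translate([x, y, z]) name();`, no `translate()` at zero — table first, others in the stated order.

table();
translate([212, 333, 693]) picture_frame();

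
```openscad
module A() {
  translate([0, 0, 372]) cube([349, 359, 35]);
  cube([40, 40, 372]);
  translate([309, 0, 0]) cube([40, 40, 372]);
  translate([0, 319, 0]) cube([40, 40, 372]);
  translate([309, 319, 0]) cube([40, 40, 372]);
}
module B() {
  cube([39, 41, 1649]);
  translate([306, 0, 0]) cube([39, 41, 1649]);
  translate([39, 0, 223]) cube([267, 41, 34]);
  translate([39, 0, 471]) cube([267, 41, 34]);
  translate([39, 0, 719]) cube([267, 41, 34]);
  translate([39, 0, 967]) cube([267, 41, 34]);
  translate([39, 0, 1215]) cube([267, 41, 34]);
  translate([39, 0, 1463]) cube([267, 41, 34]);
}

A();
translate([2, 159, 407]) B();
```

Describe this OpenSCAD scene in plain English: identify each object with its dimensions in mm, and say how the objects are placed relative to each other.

A is a four-legged stool. The seat is 349×359 mm, 35 mm thick, top at z = 407 mm. It stands on four square legs, each 40×40 mm in cross-section, from z = 0 to the seat underside, each flush with a corner of the seat.

B is a straight ladder. Two 39×41 mm vertical rails, 1649 mm tall, stand 345 mm apart (outside-to-outside) with their front faces coplanar on the −y side. 6 rungs, each 41 mm deep and 34 mm tall, span between the inner faces of the rails, front faces flush with the rails. The lowest rung's underside is at z = 223 mm and rungs are spaced 248 mm apart (underside to underside).

The ladder is on top of the stool, centred.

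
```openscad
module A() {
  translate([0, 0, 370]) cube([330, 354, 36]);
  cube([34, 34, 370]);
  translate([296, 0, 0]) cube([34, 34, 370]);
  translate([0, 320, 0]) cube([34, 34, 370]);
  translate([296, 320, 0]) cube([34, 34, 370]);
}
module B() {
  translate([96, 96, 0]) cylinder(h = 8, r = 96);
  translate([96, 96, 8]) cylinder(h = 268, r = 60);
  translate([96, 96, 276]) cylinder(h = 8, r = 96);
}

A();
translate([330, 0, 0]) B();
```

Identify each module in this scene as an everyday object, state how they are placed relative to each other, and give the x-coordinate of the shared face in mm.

A is a stool. B is a spool. The spool is against the stool's +x side, with their −y faces flush. The x-coordinate of the shared face is 330 mm.

The stool's +x face and the spool's −x face are both at x = 330 mm.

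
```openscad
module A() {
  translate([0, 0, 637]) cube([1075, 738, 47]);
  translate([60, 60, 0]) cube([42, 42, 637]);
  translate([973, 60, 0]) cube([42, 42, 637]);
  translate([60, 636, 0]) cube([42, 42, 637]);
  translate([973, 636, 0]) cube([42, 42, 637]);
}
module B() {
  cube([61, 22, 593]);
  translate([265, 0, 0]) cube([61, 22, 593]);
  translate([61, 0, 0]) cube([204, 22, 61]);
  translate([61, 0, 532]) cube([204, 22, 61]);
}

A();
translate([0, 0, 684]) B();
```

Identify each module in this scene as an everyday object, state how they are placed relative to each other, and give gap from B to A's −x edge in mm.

The picture frame's min-x is at 0; the table's min-x is 0; gap = 0 mm.

A is a table. B is a picture frame. The picture frame is on top of the table. The gap from the picture frame to the table's −x edge is 0 mm.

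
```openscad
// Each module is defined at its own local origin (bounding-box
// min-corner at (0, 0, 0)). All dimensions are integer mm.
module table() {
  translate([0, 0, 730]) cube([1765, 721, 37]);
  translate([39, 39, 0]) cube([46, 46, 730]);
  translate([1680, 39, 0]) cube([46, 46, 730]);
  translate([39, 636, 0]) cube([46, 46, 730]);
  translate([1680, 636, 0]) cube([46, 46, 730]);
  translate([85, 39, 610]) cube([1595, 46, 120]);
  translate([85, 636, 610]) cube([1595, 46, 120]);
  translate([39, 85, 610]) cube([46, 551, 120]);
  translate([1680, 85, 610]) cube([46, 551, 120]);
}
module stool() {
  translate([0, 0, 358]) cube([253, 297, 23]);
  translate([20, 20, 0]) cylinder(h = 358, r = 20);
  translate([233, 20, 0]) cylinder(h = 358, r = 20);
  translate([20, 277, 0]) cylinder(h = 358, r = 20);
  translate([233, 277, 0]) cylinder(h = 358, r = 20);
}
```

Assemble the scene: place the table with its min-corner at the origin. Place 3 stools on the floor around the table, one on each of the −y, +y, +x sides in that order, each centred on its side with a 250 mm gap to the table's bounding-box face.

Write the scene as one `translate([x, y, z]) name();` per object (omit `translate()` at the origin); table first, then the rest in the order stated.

table();
translate([756, -547, 0]) stool();
translate([756, 971, 0]) stool();
translate([2015, 212, 0]) stool();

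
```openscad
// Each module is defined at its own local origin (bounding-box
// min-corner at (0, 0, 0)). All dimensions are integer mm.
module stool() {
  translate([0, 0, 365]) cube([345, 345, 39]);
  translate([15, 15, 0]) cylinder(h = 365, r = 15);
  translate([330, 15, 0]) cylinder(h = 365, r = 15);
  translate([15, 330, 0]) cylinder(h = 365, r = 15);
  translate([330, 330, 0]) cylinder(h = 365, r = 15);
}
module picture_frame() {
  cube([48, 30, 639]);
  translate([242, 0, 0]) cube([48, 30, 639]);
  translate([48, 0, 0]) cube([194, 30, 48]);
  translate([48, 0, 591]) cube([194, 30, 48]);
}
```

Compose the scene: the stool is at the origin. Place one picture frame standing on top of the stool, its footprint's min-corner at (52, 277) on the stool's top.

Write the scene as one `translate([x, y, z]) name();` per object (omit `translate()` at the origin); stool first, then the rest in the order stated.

stool();
translate([52, 277, 404]) picture_frame();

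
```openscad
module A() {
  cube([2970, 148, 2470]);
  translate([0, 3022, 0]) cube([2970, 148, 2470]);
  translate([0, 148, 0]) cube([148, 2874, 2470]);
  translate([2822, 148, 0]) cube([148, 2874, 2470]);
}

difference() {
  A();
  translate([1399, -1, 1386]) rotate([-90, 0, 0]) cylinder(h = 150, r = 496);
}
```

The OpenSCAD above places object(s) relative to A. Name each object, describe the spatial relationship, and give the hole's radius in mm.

The subtracted cylinder has r = 496 mm.

A is a house frame. The house frame has a circular hole through its front wall. The hole's radius is 496 mm.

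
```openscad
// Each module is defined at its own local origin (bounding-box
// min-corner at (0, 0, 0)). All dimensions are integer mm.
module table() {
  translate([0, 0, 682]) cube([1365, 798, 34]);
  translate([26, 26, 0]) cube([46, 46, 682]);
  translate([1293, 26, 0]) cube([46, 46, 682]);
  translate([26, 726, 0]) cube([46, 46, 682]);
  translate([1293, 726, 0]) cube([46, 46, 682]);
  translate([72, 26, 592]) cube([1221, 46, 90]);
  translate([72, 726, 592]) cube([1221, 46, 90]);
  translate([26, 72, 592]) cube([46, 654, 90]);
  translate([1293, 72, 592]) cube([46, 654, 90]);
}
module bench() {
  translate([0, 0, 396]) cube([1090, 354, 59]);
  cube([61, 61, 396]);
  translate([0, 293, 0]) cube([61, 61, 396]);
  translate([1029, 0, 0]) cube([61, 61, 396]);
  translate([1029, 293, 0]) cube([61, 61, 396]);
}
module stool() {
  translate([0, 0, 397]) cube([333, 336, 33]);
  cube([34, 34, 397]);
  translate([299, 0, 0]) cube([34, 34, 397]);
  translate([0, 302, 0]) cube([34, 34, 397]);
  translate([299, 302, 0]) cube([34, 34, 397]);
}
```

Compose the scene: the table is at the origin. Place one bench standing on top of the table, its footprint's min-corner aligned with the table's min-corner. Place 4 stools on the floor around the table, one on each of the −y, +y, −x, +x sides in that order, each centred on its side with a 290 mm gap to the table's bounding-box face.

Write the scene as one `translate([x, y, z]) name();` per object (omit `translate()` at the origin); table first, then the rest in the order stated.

table();
translate([0, 0, 716]) bench();
translate([516, -626, 0]) stool();
translate([516, 1088, 0]) stool();
translate([-623, 231, 0]) stool();
translate([1655, 231, 0]) stool();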